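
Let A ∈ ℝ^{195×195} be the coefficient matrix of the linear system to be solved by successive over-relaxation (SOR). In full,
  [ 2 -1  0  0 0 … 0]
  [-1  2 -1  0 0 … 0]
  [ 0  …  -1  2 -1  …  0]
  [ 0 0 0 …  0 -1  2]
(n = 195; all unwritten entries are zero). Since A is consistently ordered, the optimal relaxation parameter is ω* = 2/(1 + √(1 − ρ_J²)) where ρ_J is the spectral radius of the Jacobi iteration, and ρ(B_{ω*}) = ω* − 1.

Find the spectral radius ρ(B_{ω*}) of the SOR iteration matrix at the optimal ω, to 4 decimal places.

B_J for the 195×195 system has eigenvalues cos(kπ/196); ρ_J = cos(π/196) = 0.9999.
√(1−ρ_J²) simplifies to sin(π/196) = 0.01603.
Then 2/(1+√(1−ρ_J²)) = 2/(1+0.01603); ω* = 2/1.01603 = 1.9684.
ρ_SOR = ω* − 1 ≈ 0.9684.

ρ_SOR = 0.9684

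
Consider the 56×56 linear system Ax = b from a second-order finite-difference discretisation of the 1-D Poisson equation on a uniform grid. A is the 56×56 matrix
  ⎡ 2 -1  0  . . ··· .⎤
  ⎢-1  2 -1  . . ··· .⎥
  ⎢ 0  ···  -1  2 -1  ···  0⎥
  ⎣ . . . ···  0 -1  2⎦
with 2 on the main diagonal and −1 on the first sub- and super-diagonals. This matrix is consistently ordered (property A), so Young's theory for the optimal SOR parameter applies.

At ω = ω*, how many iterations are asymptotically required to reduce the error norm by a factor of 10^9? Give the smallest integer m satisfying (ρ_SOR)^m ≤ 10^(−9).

ρ_J = max_k |cos(kπ/57)| = cos(π/57) = 0.9984815
√(1−ρ_J²) = |sin(π/57)| = 0.0550878
ω* = 2/(1 + 0.0550878) = 2/1.0550878 = 1.8955768.
and ρ(B_{ω*}) = 1.8955768 − 1 = 0.8955768.
For 9 digits: m = 9·ln10 / (−ln 0.8955768) = 20.7233/0.110287 = 187.903; round up → m = 188.

m = 188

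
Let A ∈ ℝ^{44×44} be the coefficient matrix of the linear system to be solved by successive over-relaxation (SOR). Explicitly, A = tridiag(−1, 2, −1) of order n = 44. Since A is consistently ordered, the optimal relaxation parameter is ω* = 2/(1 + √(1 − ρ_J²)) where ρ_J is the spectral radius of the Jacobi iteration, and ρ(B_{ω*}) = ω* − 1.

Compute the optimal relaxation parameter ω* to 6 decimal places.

[ρ_J] n=44: ρ(B_J) = cos(π/(n+1)) = cos(π/45) = 0.997564.
√(1−ρ_J²) simplifies to sin(π/45) = 0.0697565.
So ω* = 2/1.0697565 = 1.869584 (Young).
[ρ_SOR] ω* − 1 = 0.869584.

ω* = 1.869584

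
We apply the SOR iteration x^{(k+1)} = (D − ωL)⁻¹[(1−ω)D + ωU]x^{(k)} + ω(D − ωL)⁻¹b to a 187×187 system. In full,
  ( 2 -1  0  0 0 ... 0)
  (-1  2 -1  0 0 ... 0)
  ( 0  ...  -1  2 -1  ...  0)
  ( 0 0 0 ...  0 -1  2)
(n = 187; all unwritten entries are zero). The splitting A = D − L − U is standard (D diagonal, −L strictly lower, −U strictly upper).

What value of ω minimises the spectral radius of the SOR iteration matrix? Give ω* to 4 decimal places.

ω* = 1.9671

With n=187, ρ(Jacobi) = cos(π/188) = 0.9999.
1 − cos²(π/188) = sin²(π/188) ⇒ √(1−ρ_J²) = sin(π/188) = 0.01671.
ω* = 2 / (1 + 0.01671) = 2 / 1.01671 ≈ 1.9671.
and ρ(B_{ω*}) = 1.9671 − 1 = 0.9671.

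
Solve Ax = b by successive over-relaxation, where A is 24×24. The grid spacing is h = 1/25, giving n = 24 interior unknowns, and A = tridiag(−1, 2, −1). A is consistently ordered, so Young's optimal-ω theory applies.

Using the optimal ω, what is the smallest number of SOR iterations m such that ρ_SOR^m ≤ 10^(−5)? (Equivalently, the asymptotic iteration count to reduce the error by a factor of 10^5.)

m = 46

ρ_J = max_k |cos(kπ/25)| = cos(π/25) = 0.9921147
1 − cos²(π/25) = sin²(π/25) ⇒ √(1−ρ_J²) = sin(π/25) = 0.1253332.
ω* = 2 / (1 + 0.1253332) = 2 / 1.1253332 ≈ 1.7772514.
and ρ(B_{ω*}) = 1.7772514 − 1 = 0.7772514.
5·ln10 = 11.5129; −ln(0.7772514) = 0.251991; m = ⌈11.5129/0.251991⌉ = ⌈45.688⌉ = 46.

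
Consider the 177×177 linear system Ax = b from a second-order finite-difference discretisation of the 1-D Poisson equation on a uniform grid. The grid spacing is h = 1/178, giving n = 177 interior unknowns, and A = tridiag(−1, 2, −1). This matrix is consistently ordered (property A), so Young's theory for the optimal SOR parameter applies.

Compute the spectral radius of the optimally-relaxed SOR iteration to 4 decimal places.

B_J for the 177×177 system has eigenvalues cos(kπ/178); ρ_J = cos(π/178) = 0.9998.
1 − cos²(π/178) = sin²(π/178) ⇒ √(1−ρ_J²) = sin(π/178) = 0.01765.
ω* = 2/(1+0.01765) = 1.9653
ρ(B_{ω*}) = ω*−1 = 0.9653

ρ_SOR = 0.9653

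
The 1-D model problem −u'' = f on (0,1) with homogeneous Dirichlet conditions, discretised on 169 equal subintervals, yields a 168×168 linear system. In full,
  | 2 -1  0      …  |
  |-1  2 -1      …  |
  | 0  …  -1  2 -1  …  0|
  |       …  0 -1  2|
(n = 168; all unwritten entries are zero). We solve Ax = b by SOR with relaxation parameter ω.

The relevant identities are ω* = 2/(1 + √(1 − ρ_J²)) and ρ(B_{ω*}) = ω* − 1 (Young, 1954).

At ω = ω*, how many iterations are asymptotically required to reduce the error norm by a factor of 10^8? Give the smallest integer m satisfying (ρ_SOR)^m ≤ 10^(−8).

ρ_J = max_k |cos(kπ/169)| = cos(π/169) = 0.9998272
√(1−ρ_J²) simplifies to sin(π/169) = 0.0185882.
ω* = 2/(1+0.0185882) = 1.9635020
and ρ(B_{ω*}) = 1.9635020 − 1 = 0.9635020.
Need (0.9635020)^m ≤ 10^(−8): m ≥ 8·ln10/|ln 0.9635020| = 18.4207/0.0371807 = 495.437 ⇒ m = 496.

m = 496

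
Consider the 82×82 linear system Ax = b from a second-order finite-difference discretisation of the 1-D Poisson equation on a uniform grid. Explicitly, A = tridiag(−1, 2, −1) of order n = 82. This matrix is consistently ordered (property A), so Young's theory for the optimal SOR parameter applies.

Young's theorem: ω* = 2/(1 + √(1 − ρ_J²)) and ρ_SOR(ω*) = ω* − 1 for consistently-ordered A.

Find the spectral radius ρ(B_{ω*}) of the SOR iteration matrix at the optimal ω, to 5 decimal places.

ρ_SOR = 0.92708

With n=82, ρ(Jacobi) = cos(π/83) = 0.99928.
√(1−ρ_J²) simplifies to sin(π/83) = 0.037841.
ω* = 2 / (1 + 0.037841) = 2 / 1.037841 ≈ 1.92708.
and ρ(B_{ω*}) = 1.92708 − 1 = 0.92708.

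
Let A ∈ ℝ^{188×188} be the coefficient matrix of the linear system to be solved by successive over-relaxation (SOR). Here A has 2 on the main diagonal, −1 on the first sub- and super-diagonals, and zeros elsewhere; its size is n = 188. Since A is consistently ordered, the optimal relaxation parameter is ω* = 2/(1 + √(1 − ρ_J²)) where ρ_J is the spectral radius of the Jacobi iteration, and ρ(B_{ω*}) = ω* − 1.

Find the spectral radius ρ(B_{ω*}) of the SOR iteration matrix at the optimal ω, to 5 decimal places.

ρ_SOR = 0.96730

½·tridiag(1,0,1) at n=188: λ_k = cos(kπ/189); max |λ| at k=1 ⇒ ρ_J = cos(π/189) ≈ 0.99986.
√(1−ρ_J²) simplifies to sin(π/189) = 0.016621.
ω* = 2 / (1 + 0.016621) = 2 / 1.016621 ≈ 1.96730.
[ρ_SOR] ω* − 1 = 0.96730.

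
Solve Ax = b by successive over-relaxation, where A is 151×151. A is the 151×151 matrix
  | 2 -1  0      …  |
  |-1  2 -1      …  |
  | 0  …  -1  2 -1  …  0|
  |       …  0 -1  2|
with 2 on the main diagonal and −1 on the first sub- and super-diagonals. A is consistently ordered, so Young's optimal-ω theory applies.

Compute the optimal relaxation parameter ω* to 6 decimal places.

ω* = 1.959503

With n=151, ρ(Jacobi) = cos(π/152) = 0.999786.
1 − cos²(π/152) = sin²(π/152) ⇒ √(1−ρ_J²) = sin(π/152) = 0.0206669.
ω* = 2 / (1 + 0.0206669) = 2 / 1.0206669 ≈ 1.959503.
ρ_SOR = ω* − 1 = 1.959503 − 1 = 0.959503.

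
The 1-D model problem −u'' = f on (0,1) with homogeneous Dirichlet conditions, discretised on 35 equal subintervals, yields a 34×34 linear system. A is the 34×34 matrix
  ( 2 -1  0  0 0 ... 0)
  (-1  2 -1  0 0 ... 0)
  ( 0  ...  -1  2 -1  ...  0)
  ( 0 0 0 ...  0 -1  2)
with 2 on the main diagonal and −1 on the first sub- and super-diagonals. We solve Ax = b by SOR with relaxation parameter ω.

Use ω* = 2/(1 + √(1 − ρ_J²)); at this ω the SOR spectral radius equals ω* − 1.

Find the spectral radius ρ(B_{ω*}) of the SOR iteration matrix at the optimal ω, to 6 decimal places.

With n=34, ρ(Jacobi) = cos(π/35) = 0.995974.
√(1 − cos²(π/35)) = sin(π/35) ≈ 0.0896393.
So ω* = 2/1.0896393 = 1.835470 (Young).
ρ_SOR = ω* − 1 = 1.835470 − 1 = 0.835470.

ρ_SOR = 0.835470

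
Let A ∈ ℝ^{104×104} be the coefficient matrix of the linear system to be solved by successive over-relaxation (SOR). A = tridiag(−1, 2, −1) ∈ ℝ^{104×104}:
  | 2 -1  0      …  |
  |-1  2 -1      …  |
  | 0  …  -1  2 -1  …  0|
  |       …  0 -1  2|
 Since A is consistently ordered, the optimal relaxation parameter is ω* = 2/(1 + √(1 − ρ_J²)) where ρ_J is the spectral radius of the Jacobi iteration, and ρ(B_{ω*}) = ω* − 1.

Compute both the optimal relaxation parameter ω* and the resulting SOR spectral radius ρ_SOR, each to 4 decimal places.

[ρ_J] n=104: ρ(B_J) = cos(π/(n+1)) = cos(π/105) = 0.9996.
√(1 − cos²(π/105)) = sin(π/105) ≈ 0.02992.
[ω*] 2 ÷ (1 + 0.02992) = 2 ÷ 1.02992 = 1.9419.
ρ(B_{ω*}) = ω*−1 = 0.9419

ω* = 1.9419, ρ_SOR = 0.9419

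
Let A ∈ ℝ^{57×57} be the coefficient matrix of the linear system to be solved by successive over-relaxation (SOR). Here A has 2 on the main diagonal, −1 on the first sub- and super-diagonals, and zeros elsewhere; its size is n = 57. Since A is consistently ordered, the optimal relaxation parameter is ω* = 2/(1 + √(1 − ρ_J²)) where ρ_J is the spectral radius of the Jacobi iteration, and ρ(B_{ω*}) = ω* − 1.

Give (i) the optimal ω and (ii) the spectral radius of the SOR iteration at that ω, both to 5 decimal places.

spectrum of D⁻¹(L+U) = {cos(kπ/58) : 1≤k≤57}; ρ_J = cos(π/58) = 0.99853.
1 − cos²(π/58) = sin²(π/58) ⇒ √(1−ρ_J²) = sin(π/58) = 0.054139.
Then 2/(1+√(1−ρ_J²)) = 2/(1+0.054139); ω* = 2/1.054139 = 1.89728.
[ρ_SOR] ω* − 1 = 0.89728.

ω* = 1.89728, ρ_SOR = 0.89728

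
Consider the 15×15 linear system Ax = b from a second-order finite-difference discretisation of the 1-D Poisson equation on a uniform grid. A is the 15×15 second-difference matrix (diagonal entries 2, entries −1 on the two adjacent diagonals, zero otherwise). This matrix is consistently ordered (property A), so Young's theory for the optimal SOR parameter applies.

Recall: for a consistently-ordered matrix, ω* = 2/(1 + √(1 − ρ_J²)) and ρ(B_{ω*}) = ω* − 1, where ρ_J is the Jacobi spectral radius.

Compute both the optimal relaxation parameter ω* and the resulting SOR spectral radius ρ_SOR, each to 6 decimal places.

ω* = 1.673514, ρ_SOR = 0.673514

With n=15, ρ(Jacobi) = cos(π/16) = 0.980785.
1 − cos²(π/16) = sin²(π/16) ⇒ √(1−ρ_J²) = sin(π/16) = 0.1950903.
ω* = 2/(1 + 0.1950903) = 2/1.1950903 = 1.673514.
Hence ρ(B_{ω*}) = 1.673514 − 1 = 0.673514.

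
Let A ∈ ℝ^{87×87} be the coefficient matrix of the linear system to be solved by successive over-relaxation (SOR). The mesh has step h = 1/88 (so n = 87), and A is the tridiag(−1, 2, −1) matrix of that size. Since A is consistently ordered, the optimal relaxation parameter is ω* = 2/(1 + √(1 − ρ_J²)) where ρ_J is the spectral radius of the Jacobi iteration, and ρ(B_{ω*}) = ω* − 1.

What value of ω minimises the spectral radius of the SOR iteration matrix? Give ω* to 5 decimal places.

B_J for the 87×87 system has eigenvalues cos(kπ/88); ρ_J = cos(π/88) = 0.99936.
1 − cos²(π/88) = sin²(π/88) ⇒ √(1−ρ_J²) = sin(π/88) = 0.035692.
ω* = 2/(1+0.035692) = 1.93108
At ω = 1.93108 every |λ(B_ω)| = ω−1, so ρ_SOR = 0.93108.

ω* = 1.93108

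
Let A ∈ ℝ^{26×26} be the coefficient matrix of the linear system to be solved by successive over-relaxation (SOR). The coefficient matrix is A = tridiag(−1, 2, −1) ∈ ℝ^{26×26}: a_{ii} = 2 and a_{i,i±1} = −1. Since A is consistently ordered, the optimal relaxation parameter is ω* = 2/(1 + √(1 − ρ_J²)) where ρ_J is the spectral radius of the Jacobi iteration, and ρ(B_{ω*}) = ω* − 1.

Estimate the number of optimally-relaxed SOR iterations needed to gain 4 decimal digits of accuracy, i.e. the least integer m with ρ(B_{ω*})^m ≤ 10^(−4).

m = 40

ρ_J = max_k |cos(kπ/27)| = cos(π/27) = 0.9932384
1 − cos²(π/27) = sin²(π/27) ⇒ √(1−ρ_J²) = sin(π/27) = 0.1160929.
ω* = 2/(1 + 0.1160929) = 2/1.1160929 = 1.7919655.
ρ_SOR = ω* − 1 = 1.7919655 − 1 = 0.7919655.
4·ln10 = 9.21034; −ln(0.7919655) = 0.233237; m = ⌈9.21034/0.233237⌉ = ⌈39.489⌉ = 40.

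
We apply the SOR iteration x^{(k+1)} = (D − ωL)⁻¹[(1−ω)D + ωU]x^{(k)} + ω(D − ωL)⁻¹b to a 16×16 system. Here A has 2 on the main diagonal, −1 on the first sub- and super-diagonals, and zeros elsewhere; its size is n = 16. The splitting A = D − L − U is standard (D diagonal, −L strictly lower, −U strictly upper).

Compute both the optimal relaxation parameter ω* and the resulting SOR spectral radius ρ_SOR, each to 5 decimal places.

spectrum of D⁻¹(L+U) = {cos(kπ/17) : 1≤k≤16}; ρ_J = cos(π/17) = 0.98297.
√(1 − cos²(π/17)) = sin(π/17) ≈ 0.183750.
[ω*] 2 ÷ (1 + 0.183750) = 2 ÷ 1.183750 = 1.68955.
[ρ_SOR] ω* − 1 = 0.68955.

ω* = 1.68955, ρ_SOR = 0.68955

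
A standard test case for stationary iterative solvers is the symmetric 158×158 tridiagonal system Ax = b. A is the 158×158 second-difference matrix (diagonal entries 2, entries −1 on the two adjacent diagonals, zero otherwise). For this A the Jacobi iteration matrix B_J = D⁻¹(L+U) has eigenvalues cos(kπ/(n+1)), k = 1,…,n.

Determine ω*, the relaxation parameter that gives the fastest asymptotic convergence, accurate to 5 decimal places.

ω* = 1.96125

ρ_J = max_k |cos(kπ/159)| = cos(π/159) = 0.99980
root = sin(π/159) = 0.019757  (since 1−cos² = sin²).
Then 2/(1+√(1−ρ_J²)) = 2/(1+0.019757); ω* = 2/1.019757 = 1.96125.
[ρ_SOR] ω* − 1 = 0.96125.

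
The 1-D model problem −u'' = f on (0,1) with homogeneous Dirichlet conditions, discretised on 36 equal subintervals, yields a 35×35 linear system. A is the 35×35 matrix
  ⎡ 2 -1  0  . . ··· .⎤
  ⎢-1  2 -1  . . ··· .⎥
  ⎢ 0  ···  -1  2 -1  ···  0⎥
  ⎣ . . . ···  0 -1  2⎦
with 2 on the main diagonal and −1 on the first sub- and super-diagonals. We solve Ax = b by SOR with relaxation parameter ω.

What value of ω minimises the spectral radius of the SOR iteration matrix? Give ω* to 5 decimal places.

ρ_J = max_k |cos(kπ/36)| = cos(π/36) = 0.99619
1 − cos²(π/36) = sin²(π/36) ⇒ √(1−ρ_J²) = sin(π/36) = 0.087156.
Then 2/(1+√(1−ρ_J²)) = 2/(1+0.087156); ω* = 2/1.087156 = 1.83966.
At ω = 1.83966 every |λ(B_ω)| = ω−1, so ρ_SOR = 0.83966.

ω* = 1.83966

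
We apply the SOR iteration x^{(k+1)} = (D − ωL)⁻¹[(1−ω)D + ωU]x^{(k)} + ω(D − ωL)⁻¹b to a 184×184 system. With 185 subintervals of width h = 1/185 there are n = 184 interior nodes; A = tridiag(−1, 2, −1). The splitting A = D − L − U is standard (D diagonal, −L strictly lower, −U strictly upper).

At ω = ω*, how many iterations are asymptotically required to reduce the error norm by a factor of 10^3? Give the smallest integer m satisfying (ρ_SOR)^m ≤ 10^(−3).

m = 204

B_J for the 184×184 system has eigenvalues cos(kπ/185); ρ_J = cos(π/185) = 0.9998558.
√(1−ρ_J²) = |sin(π/185)| = 0.0169808
So ω* = 2/1.0169808 = 1.9666055 (Young).
Hence ρ(B_{ω*}) = 1.9666055 − 1 = 0.9666055.
For 3 digits: m = 3·ln10 / (−ln 0.9666055) = 6.90776/0.0339648 = 203.380; round up → m = 204.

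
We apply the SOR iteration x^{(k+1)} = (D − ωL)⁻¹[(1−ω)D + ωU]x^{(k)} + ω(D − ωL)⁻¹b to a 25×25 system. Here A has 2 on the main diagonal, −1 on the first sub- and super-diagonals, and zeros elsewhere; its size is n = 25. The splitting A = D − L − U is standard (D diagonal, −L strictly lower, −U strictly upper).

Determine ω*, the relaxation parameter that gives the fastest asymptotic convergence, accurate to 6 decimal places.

½·tridiag(1,0,1) at n=25: λ_k = cos(kπ/26); max |λ| at k=1 ⇒ ρ_J = cos(π/26) ≈ 0.992709.
√(1−ρ_J²) simplifies to sin(π/26) = 0.1205367.
So ω* = 2/1.1205367 = 1.784859 (Young).
[ρ_SOR] ω* − 1 = 0.784859.

ω* = 1.784859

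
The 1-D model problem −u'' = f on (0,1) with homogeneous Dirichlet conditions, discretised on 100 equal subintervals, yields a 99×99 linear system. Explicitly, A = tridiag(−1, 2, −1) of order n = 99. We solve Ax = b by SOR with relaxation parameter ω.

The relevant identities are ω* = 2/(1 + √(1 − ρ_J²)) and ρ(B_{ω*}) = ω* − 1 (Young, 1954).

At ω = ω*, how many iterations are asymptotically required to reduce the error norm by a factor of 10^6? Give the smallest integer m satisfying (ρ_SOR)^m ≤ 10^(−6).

spectrum of D⁻¹(L+U) = {cos(kπ/100) : 1≤k≤99}; ρ_J = cos(π/100) = 0.9995066.
√(1 − cos²(π/100)) = sin(π/100) ≈ 0.0314108.
[ω*] 2 ÷ (1 + 0.0314108) = 2 ÷ 1.0314108 = 1.9390916.
ρ(B_{ω*}) = ω*−1 = 0.9390916
ρ_SOR^m ≤ 10^(−6) ⇔ m ≥ 6·ln10/(−ln 0.9390916) = 13.8155/0.0628423 = 219.844; m = ⌈219.844⌉ = 220.

m = 220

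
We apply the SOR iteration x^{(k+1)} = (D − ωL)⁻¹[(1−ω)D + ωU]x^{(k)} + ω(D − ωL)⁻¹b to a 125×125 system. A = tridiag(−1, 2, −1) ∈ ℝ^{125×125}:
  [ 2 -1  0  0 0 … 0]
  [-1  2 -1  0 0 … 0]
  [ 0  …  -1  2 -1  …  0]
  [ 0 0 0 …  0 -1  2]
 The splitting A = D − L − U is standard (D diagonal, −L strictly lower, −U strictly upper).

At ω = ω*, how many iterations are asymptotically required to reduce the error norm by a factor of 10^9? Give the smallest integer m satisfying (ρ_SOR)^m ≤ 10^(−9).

m = 416

With n=125, ρ(Jacobi) = cos(π/126) = 0.9996892.
√(1 − cos²(π/126)) = sin(π/126) ≈ 0.0249307.
[ω*] 2 ÷ (1 + 0.0249307) = 2 ÷ 1.0249307 = 1.9513514.
[ρ_SOR] ω* − 1 = 0.9513514.
Need (0.9513514)^m ≤ 10^(−9): m ≥ 9·ln10/|ln 0.9513514| = 20.7233/0.0498718 = 415.531 ⇒ m = 416.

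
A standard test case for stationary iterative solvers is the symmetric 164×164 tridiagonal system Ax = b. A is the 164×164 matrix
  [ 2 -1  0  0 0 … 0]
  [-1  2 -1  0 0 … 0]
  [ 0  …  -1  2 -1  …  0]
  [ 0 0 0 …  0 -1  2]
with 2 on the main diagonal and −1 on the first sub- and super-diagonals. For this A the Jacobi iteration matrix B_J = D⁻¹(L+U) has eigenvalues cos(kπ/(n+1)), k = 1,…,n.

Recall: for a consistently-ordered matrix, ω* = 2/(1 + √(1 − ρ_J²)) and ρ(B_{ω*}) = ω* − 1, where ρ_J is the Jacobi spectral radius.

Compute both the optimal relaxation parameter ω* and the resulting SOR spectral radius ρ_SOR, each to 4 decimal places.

½·tridiag(1,0,1) at n=164: λ_k = cos(kπ/165); max |λ| at k=1 ⇒ ρ_J = cos(π/165) ≈ 0.9998.
root = sin(π/165) = 0.01904  (since 1−cos² = sin²).
Young: ω* = 2/(1+√(1−ρ_J²)) = 2/(1+0.01904) = 2/1.01904 = 1.9626.
ρ_SOR = ω* − 1 ≈ 0.9626.

ω* = 1.9626, ρ_SOR = 0.9626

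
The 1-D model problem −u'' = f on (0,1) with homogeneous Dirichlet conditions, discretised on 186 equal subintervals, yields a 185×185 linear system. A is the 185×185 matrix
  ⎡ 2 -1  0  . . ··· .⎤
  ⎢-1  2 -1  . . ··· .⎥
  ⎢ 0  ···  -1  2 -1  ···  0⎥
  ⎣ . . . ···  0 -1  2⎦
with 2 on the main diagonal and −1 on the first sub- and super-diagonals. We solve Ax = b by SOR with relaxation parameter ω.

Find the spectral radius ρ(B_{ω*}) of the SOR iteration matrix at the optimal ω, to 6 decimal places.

½·tridiag(1,0,1) at n=185: λ_k = cos(kπ/186); max |λ| at k=1 ⇒ ρ_J = cos(π/186) ≈ 0.999857.
√(1−ρ_J²) simplifies to sin(π/186) = 0.0168895.
[ω*] 2 ÷ (1 + 0.0168895) = 2 ÷ 1.0168895 = 1.966782.
ρ_SOR = ω* − 1 = 1.966782 − 1 = 0.966782.

ρ_SOR = 0.966782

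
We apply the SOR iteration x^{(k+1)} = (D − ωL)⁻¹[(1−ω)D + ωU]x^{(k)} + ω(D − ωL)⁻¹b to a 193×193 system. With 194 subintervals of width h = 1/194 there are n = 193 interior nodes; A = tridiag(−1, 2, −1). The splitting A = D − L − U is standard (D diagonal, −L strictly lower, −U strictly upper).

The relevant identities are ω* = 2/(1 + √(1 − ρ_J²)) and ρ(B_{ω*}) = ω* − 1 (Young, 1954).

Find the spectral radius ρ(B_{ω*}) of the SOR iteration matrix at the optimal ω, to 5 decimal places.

½·tridiag(1,0,1) at n=193: λ_k = cos(kπ/194); max |λ| at k=1 ⇒ ρ_J = cos(π/194) ≈ 0.99987.
1 − cos²(π/194) = sin²(π/194) ⇒ √(1−ρ_J²) = sin(π/194) = 0.016193.
So ω* = 2/1.016193 = 1.96813 (Young).
ρ_SOR = ω* − 1 ≈ 0.96813.

ρ_SOR = 0.96813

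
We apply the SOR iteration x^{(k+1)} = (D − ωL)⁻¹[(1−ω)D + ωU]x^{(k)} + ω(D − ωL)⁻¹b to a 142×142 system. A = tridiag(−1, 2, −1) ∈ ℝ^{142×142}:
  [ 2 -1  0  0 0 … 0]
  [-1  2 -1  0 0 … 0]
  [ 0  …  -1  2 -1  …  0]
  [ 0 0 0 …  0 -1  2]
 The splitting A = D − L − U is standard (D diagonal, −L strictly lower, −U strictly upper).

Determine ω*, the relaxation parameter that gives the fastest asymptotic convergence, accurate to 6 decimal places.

[ρ_J] n=142: ρ(B_J) = cos(π/(n+1)) = cos(π/143) = 0.999759.
√(1 − cos²(π/143)) = sin(π/143) ≈ 0.0219674.
So ω* = 2/1.0219674 = 1.957010 (Young).
and ρ(B_{ω*}) = 1.957010 − 1 = 0.957010.

ω* = 1.957010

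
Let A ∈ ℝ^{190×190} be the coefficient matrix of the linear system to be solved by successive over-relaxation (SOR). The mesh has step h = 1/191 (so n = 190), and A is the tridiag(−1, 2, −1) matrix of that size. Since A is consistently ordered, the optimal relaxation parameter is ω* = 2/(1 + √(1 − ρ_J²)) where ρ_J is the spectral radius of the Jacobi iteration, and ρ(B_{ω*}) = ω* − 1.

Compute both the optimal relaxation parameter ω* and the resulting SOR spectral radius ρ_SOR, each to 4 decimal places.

n=190: λ(B_J) = 1 − λ(A)/2 = cos(kπ/191); k=1 gives ρ_J = 0.9999.
root = sin(π/191) = 0.01645  (since 1−cos² = sin²).
Then 2/(1+√(1−ρ_J²)) = 2/(1+0.01645); ω* = 2/1.01645 = 1.9676.
and ρ(B_{ω*}) = 1.9676 − 1 = 0.9676.

ω* = 1.9676, ρ_SOR = 0.9676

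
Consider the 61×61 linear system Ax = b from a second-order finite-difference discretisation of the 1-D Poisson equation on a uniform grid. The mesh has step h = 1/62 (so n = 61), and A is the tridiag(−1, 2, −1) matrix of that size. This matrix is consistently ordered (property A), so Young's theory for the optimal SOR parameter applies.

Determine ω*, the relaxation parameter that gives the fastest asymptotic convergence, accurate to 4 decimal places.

With n=61, ρ(Jacobi) = cos(π/62) = 0.9987.
1 − cos²(π/62) = sin²(π/62) ⇒ √(1−ρ_J²) = sin(π/62) = 0.05065.
ω* = 2/(1 + 0.05065) = 2/1.05065 = 1.9036.
ρ_SOR = ω* − 1 ≈ 0.9036.

ω* = 1.9036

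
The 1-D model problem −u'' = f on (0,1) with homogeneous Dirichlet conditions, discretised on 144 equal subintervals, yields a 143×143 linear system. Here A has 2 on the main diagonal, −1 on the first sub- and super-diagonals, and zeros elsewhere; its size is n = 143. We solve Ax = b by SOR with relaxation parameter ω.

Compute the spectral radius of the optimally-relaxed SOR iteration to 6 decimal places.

[ρ_J] n=143: ρ(B_J) = cos(π/(n+1)) = cos(π/144) = 0.999762.
√(1 − cos²(π/144)) = sin(π/144) ≈ 0.0218149.
So ω* = 2/1.0218149 = 1.957302 (Young).
ρ_SOR = ω* − 1 = 1.957302 − 1 = 0.957302.

ρ_SOR = 0.957302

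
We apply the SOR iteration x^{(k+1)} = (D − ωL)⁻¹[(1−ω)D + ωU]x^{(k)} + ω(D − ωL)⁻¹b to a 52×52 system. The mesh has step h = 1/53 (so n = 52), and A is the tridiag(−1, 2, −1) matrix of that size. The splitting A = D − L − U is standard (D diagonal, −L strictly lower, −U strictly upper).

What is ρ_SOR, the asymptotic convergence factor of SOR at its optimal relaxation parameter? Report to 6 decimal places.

ρ_SOR = 0.888145

½·tridiag(1,0,1) at n=52: λ_k = cos(kπ/53); max |λ| at k=1 ⇒ ρ_J = cos(π/53) ≈ 0.998244.
√(1−ρ_J²) simplifies to sin(π/53) = 0.0592406.
ω* = 2 / (1 + 0.0592406) = 2 / 1.0592406 ≈ 1.888145.
ρ(B_{ω*}) = ω*−1 = 0.888145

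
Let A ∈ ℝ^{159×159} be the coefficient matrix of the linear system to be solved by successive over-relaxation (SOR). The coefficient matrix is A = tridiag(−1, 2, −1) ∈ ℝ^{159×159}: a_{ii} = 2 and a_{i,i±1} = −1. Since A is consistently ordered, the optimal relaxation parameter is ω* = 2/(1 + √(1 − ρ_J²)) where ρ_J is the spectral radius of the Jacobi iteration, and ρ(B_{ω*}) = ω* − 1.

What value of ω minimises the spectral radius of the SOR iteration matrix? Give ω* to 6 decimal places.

B_J for the 159×159 system has eigenvalues cos(kπ/160); ρ_J = cos(π/160) = 0.999807.
√(1−ρ_J²) = |sin(π/160)| = 0.0196337
Then 2/(1+√(1−ρ_J²)) = 2/(1+0.0196337); ω* = 2/1.0196337 = 1.961489.
Hence ρ(B_{ω*}) = 1.961489 − 1 = 0.961489.

ω* = 1.961489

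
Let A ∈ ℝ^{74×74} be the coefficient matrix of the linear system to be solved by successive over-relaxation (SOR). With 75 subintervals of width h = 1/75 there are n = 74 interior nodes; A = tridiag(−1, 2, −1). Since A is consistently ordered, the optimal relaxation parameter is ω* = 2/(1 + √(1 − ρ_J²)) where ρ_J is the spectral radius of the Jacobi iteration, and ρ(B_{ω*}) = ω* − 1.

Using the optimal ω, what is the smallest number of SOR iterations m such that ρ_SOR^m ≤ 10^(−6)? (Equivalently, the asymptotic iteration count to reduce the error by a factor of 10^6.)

ρ_J = max_k |cos(kπ/75)| = cos(π/75) = 0.9991228
√(1−ρ_J²) simplifies to sin(π/75) = 0.0418757.
So ω* = 2/1.0418757 = 1.9196148 (Young).
ρ_SOR = ω* − 1 ≈ 0.9196148.
ρ_SOR^m ≤ 10^(−6) ⇔ m ≥ 6·ln10/(−ln 0.9196148) = 13.8155/0.0838004 = 164.862; m = ⌈164.862⌉ = 165.

m = 165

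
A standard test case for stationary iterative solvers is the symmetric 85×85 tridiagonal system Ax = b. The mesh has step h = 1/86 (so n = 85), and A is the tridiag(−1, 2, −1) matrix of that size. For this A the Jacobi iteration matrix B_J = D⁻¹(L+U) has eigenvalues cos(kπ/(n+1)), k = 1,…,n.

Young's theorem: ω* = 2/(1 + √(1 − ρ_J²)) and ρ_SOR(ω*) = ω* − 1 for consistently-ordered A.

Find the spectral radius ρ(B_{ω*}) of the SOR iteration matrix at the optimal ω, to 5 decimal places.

With n=85, ρ(Jacobi) = cos(π/86) = 0.99933.
√(1−ρ_J²) simplifies to sin(π/86) = 0.036522.
So ω* = 2/1.036522 = 1.92953 (Young).
ρ_SOR = ω* − 1 ≈ 0.92953.

ρ_SOR = 0.92953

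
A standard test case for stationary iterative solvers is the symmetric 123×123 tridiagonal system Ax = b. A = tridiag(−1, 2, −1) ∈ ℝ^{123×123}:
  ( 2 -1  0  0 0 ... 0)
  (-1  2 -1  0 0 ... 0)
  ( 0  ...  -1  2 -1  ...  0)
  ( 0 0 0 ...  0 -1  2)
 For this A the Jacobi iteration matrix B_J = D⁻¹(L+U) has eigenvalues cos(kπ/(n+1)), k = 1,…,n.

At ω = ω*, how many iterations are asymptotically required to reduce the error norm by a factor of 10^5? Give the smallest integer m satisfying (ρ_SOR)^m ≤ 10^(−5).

[ρ_J] n=123: ρ(B_J) = cos(π/(n+1)) = cos(π/124) = 0.9996791.
√(1−ρ_J²) = |sin(π/124)| = 0.0253327
ω* = 2 / (1 + 0.0253327) = 2 / 1.0253327 ≈ 1.9505864.
[ρ_SOR] ω* − 1 = 0.9505864.
(0.9505864)^m ≤ 10^{−5}  ⇒  m·ln(0.9505864) ≤ −5·ln10  ⇒  m ≥ 227.186  ⇒  m = 228

m = 228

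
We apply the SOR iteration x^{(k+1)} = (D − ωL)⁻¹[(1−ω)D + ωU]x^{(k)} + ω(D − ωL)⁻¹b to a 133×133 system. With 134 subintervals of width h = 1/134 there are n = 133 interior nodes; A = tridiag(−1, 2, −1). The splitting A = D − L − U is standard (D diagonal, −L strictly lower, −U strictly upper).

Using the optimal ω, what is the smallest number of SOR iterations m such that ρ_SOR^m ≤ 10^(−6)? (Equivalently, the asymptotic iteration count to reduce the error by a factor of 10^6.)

m = 295

[ρ_J] n=133: ρ(B_J) = cos(π/(n+1)) = cos(π/134) = 0.9997252.
1 − cos²(π/134) = sin²(π/134) ⇒ √(1−ρ_J²) = sin(π/134) = 0.0234426.
Young: ω* = 2/(1+√(1−ρ_J²)) = 2/(1+0.0234426) = 2/1.0234426 = 1.9541887.
ρ_SOR = ω* − 1 = 1.9541887 − 1 = 0.9541887.
(0.9541887)^m ≤ 10^{−6}  ⇒  m·ln(0.9541887) ≤ −6·ln10  ⇒  m ≥ 294.613  ⇒  m = 295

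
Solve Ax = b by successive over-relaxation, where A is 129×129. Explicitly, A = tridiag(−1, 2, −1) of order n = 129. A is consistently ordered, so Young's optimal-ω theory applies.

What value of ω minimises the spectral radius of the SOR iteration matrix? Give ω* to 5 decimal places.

ω* = 1.95281

B_J for the 129×129 system has eigenvalues cos(kπ/130); ρ_J = cos(π/130) = 0.99971.
√(1 − cos²(π/130)) = sin(π/130) ≈ 0.024164.
Then 2/(1+√(1−ρ_J²)) = 2/(1+0.024164); ω* = 2/1.024164 = 1.95281.
ρ_SOR = ω* − 1 ≈ 0.95281.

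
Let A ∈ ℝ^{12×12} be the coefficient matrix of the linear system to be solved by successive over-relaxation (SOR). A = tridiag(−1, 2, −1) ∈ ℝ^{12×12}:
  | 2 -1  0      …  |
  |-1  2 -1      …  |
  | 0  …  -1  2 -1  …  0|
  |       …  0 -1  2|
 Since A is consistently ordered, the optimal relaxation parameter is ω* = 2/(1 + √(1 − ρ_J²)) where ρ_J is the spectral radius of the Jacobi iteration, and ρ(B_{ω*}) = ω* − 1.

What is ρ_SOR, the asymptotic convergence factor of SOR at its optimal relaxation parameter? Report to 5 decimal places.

ρ_SOR = 0.61379

ρ_J = max_k |cos(kπ/13)| = cos(π/13) = 0.97094
root = sin(π/13) = 0.239316  (since 1−cos² = sin²).
[ω*] 2 ÷ (1 + 0.239316) = 2 ÷ 1.239316 = 1.61379.
and ρ(B_{ω*}) = 1.61379 − 1 = 0.61379.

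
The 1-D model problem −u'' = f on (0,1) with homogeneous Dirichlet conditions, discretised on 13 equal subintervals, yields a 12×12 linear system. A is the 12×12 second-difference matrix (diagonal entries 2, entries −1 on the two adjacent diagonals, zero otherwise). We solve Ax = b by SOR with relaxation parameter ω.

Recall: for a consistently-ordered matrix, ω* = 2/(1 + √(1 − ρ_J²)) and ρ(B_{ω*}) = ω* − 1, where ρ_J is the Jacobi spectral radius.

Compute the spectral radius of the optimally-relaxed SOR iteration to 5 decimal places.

ρ_SOR = 0.61379

[ρ_J] n=12: ρ(B_J) = cos(π/(n+1)) = cos(π/13) = 0.97094.
1 − cos²(π/13) = sin²(π/13) ⇒ √(1−ρ_J²) = sin(π/13) = 0.239316.
Young: ω* = 2/(1+√(1−ρ_J²)) = 2/(1+0.239316) = 2/1.239316 = 1.61379.
and ρ(B_{ω*}) = 1.61379 − 1 = 0.61379.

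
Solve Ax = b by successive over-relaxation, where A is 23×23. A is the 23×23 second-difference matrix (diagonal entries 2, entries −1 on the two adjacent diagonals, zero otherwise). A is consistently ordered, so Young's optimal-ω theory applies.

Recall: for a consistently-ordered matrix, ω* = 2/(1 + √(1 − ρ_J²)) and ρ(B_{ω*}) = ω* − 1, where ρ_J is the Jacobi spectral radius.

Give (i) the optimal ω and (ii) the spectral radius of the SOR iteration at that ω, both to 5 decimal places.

ω* = 1.76909, ρ_SOR = 0.76909

B_J for the 23×23 system has eigenvalues cos(kπ/24); ρ_J = cos(π/24) = 0.99144.
root = sin(π/24) = 0.130526  (since 1−cos² = sin²).
ω* = 2/(1 + 0.130526) = 2/1.130526 = 1.76909.
[ρ_SOR] ω* − 1 = 0.76909.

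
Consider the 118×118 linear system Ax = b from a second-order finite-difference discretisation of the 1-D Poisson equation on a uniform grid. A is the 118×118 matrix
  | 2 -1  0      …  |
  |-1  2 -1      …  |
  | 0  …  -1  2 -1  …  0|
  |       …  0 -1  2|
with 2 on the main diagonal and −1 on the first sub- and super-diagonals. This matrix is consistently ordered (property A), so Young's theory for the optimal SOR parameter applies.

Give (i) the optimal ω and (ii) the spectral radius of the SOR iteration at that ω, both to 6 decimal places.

ρ_J = max_k |cos(kπ/119)| = cos(π/119) = 0.999652
1 − cos²(π/119) = sin²(π/119) ⇒ √(1−ρ_J²) = sin(π/119) = 0.0263969.
[ω*] 2 ÷ (1 + 0.0263969) = 2 ÷ 1.0263969 = 1.948564.
[ρ_SOR] ω* − 1 = 0.948564.

ω* = 1.948564, ρ_SOR = 0.948564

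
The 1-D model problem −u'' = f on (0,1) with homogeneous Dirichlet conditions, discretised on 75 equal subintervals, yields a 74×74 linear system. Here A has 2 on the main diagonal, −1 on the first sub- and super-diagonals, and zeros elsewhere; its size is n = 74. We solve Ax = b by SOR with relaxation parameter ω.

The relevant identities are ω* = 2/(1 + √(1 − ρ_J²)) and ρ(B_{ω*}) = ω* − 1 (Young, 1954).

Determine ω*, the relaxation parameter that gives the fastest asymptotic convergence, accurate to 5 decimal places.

ω* = 1.91961

spectrum of D⁻¹(L+U) = {cos(kπ/75) : 1≤k≤74}; ρ_J = cos(π/75) = 0.99912.
1 − cos²(π/75) = sin²(π/75) ⇒ √(1−ρ_J²) = sin(π/75) = 0.041876.
Then 2/(1+√(1−ρ_J²)) = 2/(1+0.041876); ω* = 2/1.041876 = 1.91961.
ρ_SOR = ω* − 1 = 1.91961 − 1 = 0.91961.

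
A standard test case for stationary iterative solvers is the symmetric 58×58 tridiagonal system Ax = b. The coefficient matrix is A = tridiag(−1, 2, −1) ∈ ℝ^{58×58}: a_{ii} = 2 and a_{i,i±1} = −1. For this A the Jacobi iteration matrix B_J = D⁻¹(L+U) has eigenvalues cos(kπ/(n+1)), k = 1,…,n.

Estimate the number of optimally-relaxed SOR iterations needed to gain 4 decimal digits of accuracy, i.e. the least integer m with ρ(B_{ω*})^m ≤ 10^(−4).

m = 87

spectrum of D⁻¹(L+U) = {cos(kπ/59) : 1≤k≤58}; ρ_J = cos(π/59) = 0.9985827.
√(1−ρ_J²) = |sin(π/59)| = 0.0532222
So ω* = 2/1.0532222 = 1.8989345 (Young).
At ω = 1.8989345 every |λ(B_ω)| = ω−1, so ρ_SOR = 0.8989345.
ρ_SOR^m ≤ 10^(−4) ⇔ m ≥ 4·ln10/(−ln 0.8989345) = 9.21034/0.106545 = 86.446; m = ⌈86.446⌉ = 87.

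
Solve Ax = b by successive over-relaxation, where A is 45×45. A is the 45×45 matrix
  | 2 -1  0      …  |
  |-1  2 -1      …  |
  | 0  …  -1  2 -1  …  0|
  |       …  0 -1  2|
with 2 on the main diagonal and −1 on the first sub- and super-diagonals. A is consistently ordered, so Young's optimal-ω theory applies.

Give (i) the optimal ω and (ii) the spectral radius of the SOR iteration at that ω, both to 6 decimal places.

ρ_J = max_k |cos(kπ/46)| = cos(π/46) = 0.997669
√(1 − cos²(π/46)) = sin(π/46) ≈ 0.0682424.
Young: ω* = 2/(1+√(1−ρ_J²)) = 2/(1+0.0682424) = 2/1.0682424 = 1.872234.
ρ_SOR = ω* − 1 ≈ 0.872234.

ω* = 1.872234, ρ_SOR = 0.872234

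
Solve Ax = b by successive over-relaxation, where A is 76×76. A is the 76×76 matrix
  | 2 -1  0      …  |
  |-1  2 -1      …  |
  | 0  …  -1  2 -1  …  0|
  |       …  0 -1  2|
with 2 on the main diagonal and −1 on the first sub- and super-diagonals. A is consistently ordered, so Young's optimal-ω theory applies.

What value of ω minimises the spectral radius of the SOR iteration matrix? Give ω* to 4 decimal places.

ω* = 1.9216

½·tridiag(1,0,1) at n=76: λ_k = cos(kπ/77); max |λ| at k=1 ⇒ ρ_J = cos(π/77) ≈ 0.9992.
√(1−ρ_J²) simplifies to sin(π/77) = 0.04079.
ω* = 2/(1+0.04079) = 1.9216
ρ_SOR = ω* − 1 = 1.9216 − 1 = 0.9216.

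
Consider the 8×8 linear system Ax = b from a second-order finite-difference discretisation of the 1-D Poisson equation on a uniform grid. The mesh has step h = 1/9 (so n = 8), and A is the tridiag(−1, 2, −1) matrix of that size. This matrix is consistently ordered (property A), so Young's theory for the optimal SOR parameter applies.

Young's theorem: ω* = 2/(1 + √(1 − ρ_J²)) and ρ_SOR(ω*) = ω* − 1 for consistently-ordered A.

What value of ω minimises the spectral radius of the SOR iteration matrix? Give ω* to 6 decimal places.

ω* = 1.490291

½·tridiag(1,0,1) at n=8: λ_k = cos(kπ/9); max |λ| at k=1 ⇒ ρ_J = cos(π/9) ≈ 0.939693.
√(1−ρ_J²) = |sin(π/9)| = 0.3420201
ω* = 2/(1 + 0.3420201) = 2/1.3420201 = 1.490291.
At ω = 1.490291 every |λ(B_ω)| = ω−1, so ρ_SOR = 0.490291.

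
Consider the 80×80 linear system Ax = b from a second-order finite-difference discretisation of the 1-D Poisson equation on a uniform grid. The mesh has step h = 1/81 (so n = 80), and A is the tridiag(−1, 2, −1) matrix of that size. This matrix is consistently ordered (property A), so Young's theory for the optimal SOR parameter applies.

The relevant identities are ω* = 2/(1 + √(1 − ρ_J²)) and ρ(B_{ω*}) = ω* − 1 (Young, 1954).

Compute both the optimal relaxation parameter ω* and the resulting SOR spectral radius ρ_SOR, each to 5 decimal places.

n=80: λ(B_J) = 1 − λ(A)/2 = cos(kπ/81); k=1 gives ρ_J = 0.99925.
root = sin(π/81) = 0.038775  (since 1−cos² = sin²).
Then 2/(1+√(1−ρ_J²)) = 2/(1+0.038775); ω* = 2/1.038775 = 1.92534.
At ω = 1.92534 every |λ(B_ω)| = ω−1, so ρ_SOR = 0.92534.

ω* = 1.92534, ρ_SOR = 0.92534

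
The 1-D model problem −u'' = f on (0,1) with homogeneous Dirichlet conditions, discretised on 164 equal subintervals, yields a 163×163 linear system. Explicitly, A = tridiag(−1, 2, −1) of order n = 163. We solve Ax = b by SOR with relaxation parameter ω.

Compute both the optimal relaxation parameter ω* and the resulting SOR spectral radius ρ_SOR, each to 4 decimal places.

ω* = 1.9624, ρ_SOR = 0.9624

spectrum of D⁻¹(L+U) = {cos(kπ/164) : 1≤k≤163}; ρ_J = cos(π/164) = 0.9998.
root = sin(π/164) = 0.01915  (since 1−cos² = sin²).
So ω* = 2/1.01915 = 1.9624 (Young).
and ρ(B_{ω*}) = 1.9624 − 1 = 0.9624.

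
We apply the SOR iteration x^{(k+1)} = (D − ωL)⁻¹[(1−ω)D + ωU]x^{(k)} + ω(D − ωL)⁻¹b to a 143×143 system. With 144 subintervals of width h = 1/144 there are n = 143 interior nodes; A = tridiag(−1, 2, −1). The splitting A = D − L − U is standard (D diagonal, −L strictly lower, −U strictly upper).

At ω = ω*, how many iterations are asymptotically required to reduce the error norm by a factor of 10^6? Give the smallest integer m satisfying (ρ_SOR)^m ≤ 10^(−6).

m = 317

[ρ_J] n=143: ρ(B_J) = cos(π/(n+1)) = cos(π/144) = 0.9997620.
√(1 − cos²(π/144)) = sin(π/144) ≈ 0.0218149.
Young: ω* = 2/(1+√(1−ρ_J²)) = 2/(1+0.0218149) = 2/1.0218149 = 1.9573017.
At ω = 1.9573017 every |λ(B_ω)| = ω−1, so ρ_SOR = 0.9573017.
Need (0.9573017)^m ≤ 10^(−6): m ≥ 6·ln10/|ln 0.9573017| = 13.8155/0.0436367 = 316.603 ⇒ m = 317.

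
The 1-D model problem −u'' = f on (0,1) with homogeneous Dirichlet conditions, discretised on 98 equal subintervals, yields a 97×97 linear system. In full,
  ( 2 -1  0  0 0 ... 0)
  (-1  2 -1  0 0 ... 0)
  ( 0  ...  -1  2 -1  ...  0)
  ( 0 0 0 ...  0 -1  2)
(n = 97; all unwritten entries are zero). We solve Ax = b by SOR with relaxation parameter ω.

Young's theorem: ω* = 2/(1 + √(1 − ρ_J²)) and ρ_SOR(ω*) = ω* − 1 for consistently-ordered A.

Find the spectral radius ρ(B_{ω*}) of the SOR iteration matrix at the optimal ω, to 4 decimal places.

spectrum of D⁻¹(L+U) = {cos(kπ/98) : 1≤k≤97}; ρ_J = cos(π/98) = 0.9995.
root = sin(π/98) = 0.03205  (since 1−cos² = sin²).
ω* = 2 / (1 + 0.03205) = 2 / 1.03205 ≈ 1.9379.
At ω = 1.9379 every |λ(B_ω)| = ω−1, so ρ_SOR = 0.9379.

ρ_SOR = 0.9379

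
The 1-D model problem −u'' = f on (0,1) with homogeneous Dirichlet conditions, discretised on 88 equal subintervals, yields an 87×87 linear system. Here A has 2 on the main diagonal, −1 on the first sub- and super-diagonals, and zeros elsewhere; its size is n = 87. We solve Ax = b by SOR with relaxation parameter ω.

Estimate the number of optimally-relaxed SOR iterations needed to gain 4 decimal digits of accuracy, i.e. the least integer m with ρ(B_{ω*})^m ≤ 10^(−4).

m = 129

B_J for the 87×87 system has eigenvalues cos(kπ/88); ρ_J = cos(π/88) = 0.9993628.
√(1−ρ_J²) = |sin(π/88)| = 0.0356923
Then 2/(1+√(1−ρ_J²)) = 2/(1+0.0356923); ω* = 2/1.0356923 = 1.9310755.
and ρ(B_{ω*}) = 1.9310755 − 1 = 0.9310755.
m ≥ 4·ln10 / (−ln 0.9310755) = 128.969; smallest integer m = 129.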